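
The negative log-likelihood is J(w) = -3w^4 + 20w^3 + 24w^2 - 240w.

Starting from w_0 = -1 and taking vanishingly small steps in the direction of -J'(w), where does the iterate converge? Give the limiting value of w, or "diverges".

J'(w) = -12(w - 5)(w - 2)(w + 2), so J'(-1) = -216.
Gradient descent moves in the -J' direction, i.e. w is increasing.
The nearest critical point in that direction is w = 2, where J'' = 144 > 0 (a local minimum). The iterate converges there.

2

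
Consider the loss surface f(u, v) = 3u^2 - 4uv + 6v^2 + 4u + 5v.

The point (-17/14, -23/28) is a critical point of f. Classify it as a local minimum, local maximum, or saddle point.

local minimum

The Hessian of f is constant: H = [[6, -4], [-4, 12]].
det(H) = 6·12 − (-4)² = 56.
det(H) > 0 and tr(H) = 18 > 0, so H is positive definite and the point is a local minimum.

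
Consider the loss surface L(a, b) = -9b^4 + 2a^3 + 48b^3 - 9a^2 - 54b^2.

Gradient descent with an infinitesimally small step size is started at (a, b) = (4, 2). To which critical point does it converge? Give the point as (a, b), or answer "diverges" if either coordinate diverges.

(3, 1)

L is separable, so gradient descent decouples: a follows -∂L/∂a, b follows -∂L/∂b.
∂L/∂a = 6a(a - 3); at a=4 this is 24, so a decreases.
∂L/∂b = -36b(b - 3)(b - 1); at b=2 this is 72, so b decreases.
a converges to its nearest critical value 3 (a local min of the a-part); b converges to 1. The iterate converges to (3, 1).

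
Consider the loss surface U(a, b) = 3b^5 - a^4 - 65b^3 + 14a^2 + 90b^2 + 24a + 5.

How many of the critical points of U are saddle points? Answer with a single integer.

U separates as a function of a plus a function of b, so ∇U=0 decouples.
∂U/∂a = -4(a - 3)(a + 1)(a + 2) = 0 at a ∈ {-2, -1, 3}; ∂U/∂b = 15b(b - 3)(b - 1)(b + 4) = 0 at b ∈ {-4, 0, 1, 3}.
The Hessian is diagonal: diag(U_aa, U_bb). Second derivatives: U_aa(-2)=-20, U_aa(-1)=16, U_aa(3)=-80; U_bb(-4)=-2100, U_bb(0)=180, U_bb(1)=-150, U_bb(3)=630.
Saddle points occur where the two diagonal entries have opposite signs: (-2, 0), (-2, 3), (-1, -4), (-1, 1), (3, 0), (3, 3). Count: 6.

6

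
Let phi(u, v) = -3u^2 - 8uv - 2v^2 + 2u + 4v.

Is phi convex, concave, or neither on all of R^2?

neither

phi is quadratic, so its Hessian is the constant matrix H = [[-6, -8], [-8, -4]].
det(H) = -40, tr(H) = -10.
det(H) < 0, so H is indefinite: neither convex nor concave.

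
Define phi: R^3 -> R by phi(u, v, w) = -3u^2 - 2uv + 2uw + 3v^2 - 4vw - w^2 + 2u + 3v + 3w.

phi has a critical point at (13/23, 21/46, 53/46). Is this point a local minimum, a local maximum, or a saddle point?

saddle point

The Hessian is constant: H = [[-6, -2, 2], [-2, 6, -4], [2, -4, -2]].
Leading principal minors: Δ₁ = -6, Δ₂ = -40, Δ₃ = 184.
The minors fit neither the all-positive nor the alternating-sign pattern, so H is indefinite: a saddle point.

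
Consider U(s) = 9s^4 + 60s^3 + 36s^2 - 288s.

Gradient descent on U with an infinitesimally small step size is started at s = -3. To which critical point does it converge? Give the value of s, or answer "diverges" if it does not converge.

U'(s) = 36(s - 1)(s + 2)(s + 4), so U'(-3) = 144.
Gradient descent moves in the -U' direction, i.e. s is decreasing.
The nearest critical point in that direction is s = -4, where U'' = 360 > 0 (a local minimum). The iterate converges there.

-4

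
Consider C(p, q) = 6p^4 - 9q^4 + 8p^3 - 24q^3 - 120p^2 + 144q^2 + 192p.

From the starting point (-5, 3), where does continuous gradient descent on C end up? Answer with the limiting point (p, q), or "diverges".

diverges

C is separable, so gradient descent decouples: p follows -∂C/∂p, q follows -∂C/∂q.
∂C/∂p = 24(p - 2)(p - 1)(p + 4); at p=-5 this is -1008, so p increases.
∂C/∂q = -36q(q - 2)(q + 4); at q=3 this is -756, so q increases.
The q-coordinate has no critical point in that direction and runs off to infinity.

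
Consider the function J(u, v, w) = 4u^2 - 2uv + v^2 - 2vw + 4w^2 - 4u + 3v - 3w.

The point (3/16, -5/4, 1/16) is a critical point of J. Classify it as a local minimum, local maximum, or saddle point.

local minimum

The Hessian is constant: H = [[8, -2, 0], [-2, 2, -2], [0, -2, 8]].
Leading principal minors: Δ₁ = 8, Δ₂ = 12, Δ₃ = 64.
All leading minors are positive, so H is positive definite: a local minimum.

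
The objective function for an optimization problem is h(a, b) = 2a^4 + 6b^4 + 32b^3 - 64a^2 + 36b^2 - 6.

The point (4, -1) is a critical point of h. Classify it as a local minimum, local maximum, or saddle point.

saddle point

The mixed partial ∂²h/∂a∂b is 0, so the Hessian at any point is diag(h_aa, h_bb) = diag(8(3a^2 - 16), 24(3b^2 + 8b + 3)).
At (4, -1): H = diag(256, -48).
The eigenvalues have opposite signs, so H is indefinite: a saddle point.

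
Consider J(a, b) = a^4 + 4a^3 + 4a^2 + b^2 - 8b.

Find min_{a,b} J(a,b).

-16

J(a,b) separates as P(a) + Q(b), so its minimum is min P + min Q.
P'(a) = 4a(a + 1)(a + 2) vanishes at a ∈ {-2, -1, 0}; Q'(b) = 2b - 8 vanishes at b ∈ {4}.
Local minima of P (where P''>0): P(-2)=0, P(0)=0. Local minima of Q: Q(4)=-16.
So the global minimum of J is P(-2) + Q(4) = 0 − 16 = -16, attained at (-2, 4).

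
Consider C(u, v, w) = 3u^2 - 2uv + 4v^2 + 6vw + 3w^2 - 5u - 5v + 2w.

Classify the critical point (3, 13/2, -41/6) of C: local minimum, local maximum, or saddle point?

The Hessian is constant: H = [[6, -2, 0], [-2, 8, 6], [0, 6, 6]].
Leading principal minors: Δ₁ = 6, Δ₂ = 44, Δ₃ = 48.
All leading minors are positive, so H is positive definite: a local minimum.

local minimum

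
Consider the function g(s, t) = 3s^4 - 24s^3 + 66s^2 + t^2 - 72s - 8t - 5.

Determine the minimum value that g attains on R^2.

g(s,t) separates as P(s) + Q(t) − 5, so its minimum is min P + min Q − 5.
P'(s) = 12(s - 3)(s - 2)(s - 1) vanishes at s ∈ {1, 2, 3}; Q'(t) = 2(t - 4) vanishes at t ∈ {4}.
Local minima of P (where P''>0): P(1)=-27, P(3)=-27. Local minima of Q: Q(4)=-16.
So the global minimum of g is P(1) + Q(4) − 5 = -27 − 16 − 5 = -48, attained at (1, 4).

-48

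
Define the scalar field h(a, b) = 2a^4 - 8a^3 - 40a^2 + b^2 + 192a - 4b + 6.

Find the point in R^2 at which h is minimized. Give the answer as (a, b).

h(a,b) separates as P(a) + Q(b) + 6, so its minimum is min P + min Q + 6.
P'(a) = 8(a - 4)(a - 2)(a + 3) vanishes at a ∈ {-3, 2, 4}; Q'(b) = 2b - 4 vanishes at b ∈ {2}.
Local minima of P (where P''>0): P(-3)=-558, P(4)=128. Local minima of Q: Q(2)=-4.
So the global minimum of h is P(-3) + Q(2) + 6 = -558 − 4 + 6 = -556, attained at (-3, 2).

(-3, 2)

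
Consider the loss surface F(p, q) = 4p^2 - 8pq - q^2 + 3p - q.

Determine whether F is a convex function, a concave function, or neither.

F is quadratic, so its Hessian is the constant matrix H = [[8, -8], [-8, -2]].
det(H) = -80, tr(H) = 6.
det(H) < 0, so H is indefinite: neither convex nor concave.

neither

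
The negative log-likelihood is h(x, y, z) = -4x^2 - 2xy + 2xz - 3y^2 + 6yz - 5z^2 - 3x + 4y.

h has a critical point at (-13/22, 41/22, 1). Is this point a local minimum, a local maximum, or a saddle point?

local maximum

The Hessian is constant: H = [[-8, -2, 2], [-2, -6, 6], [2, 6, -10]].
Leading principal minors: Δ₁ = -8, Δ₂ = 44, Δ₃ = -176.
The minors alternate sign starting negative (−, +, −), so H is negative definite: a local maximum.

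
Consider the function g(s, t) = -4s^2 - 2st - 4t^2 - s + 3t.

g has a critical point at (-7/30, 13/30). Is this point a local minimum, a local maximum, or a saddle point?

local maximum

The Hessian of g is constant: H = [[-8, -2], [-2, -8]].
det(H) = (-8)·(-8) − (-2)² = 60.
det(H) > 0 and tr(H) = -16 < 0, so H is negative definite and the point is a local maximum.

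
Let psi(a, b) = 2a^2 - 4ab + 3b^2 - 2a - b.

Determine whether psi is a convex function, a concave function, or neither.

psi is quadratic, so its Hessian is the constant matrix H = [[4, -4], [-4, 6]].
det(H) = 8, tr(H) = 10.
det(H) > 0 and tr(H) > 0, so H is positive definite everywhere: convex.

convex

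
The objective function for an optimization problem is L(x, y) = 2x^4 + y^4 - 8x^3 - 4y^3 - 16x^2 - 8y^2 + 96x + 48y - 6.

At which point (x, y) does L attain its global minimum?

L(x,y) separates as P(x) + Q(y) − 6, so its minimum is min P + min Q − 6.
P'(x) = 8(x - 3)(x - 2)(x + 2) vanishes at x ∈ {-2, 2, 3}; Q'(y) = 4(y - 3)(y - 2)(y + 2) vanishes at y ∈ {-2, 2, 3}.
Local minima of P (where P''>0): P(-2)=-160, P(3)=90. Local minima of Q: Q(-2)=-80, Q(3)=45.
So the global minimum of L is P(-2) + Q(-2) − 6 = -160 − 80 − 6 = -246, attained at (-2, -2).

(-2, -2)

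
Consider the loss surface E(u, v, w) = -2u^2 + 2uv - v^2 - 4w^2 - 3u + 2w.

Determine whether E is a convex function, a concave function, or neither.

concave

E is quadratic, so its Hessian is the constant matrix H = [[-4, 2, 0], [2, -2, 0], [0, 0, -8]].
Leading principal minors: -4, 4, -32.
Signs alternate −, +, − ⇒ H ≺ 0 ⇒ concave.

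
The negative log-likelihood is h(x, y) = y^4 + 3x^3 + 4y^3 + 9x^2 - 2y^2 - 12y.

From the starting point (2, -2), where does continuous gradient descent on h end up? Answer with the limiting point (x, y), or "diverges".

h is separable, so gradient descent decouples: x follows -∂h/∂x, y follows -∂h/∂y.
∂h/∂x = 9x(x + 2); at x=2 this is 72, so x decreases.
∂h/∂y = 4(y - 1)(y + 1)(y + 3); at y=-2 this is 12, so y decreases.
x converges to its nearest critical value 0 (a local min of the x-part); y converges to -3. The iterate converges to (0, -3).

(0, -3)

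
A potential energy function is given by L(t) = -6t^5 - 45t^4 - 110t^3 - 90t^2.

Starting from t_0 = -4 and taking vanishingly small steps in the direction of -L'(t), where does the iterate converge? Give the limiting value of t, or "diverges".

L'(t) = -30t(t + 1)(t + 2)(t + 3), so L'(-4) = -720.
Gradient descent moves in the -L' direction, i.e. t is increasing.
The nearest critical point in that direction is t = -3, where L'' = 180 > 0 (a local minimum). The iterate converges there.

-3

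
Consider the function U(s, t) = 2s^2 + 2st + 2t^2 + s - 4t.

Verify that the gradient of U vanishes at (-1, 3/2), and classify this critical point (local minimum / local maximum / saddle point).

local minimum

∇U = (4s + 2t + 1, 2s + 4t - 4); substituting (-1, 3/2) gives ∇U = (0, 0), so (-1, 3/2) is indeed a critical point.
The Hessian of U is constant: H = [[4, 2], [2, 4]].
det(H) = 4·4 − 2² = 12.
det(H) > 0 and tr(H) = 8 > 0, so H is positive definite and the point is a local minimum.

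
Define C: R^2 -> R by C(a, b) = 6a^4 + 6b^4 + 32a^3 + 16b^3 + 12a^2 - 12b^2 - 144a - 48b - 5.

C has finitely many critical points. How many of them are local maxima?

1

C separates as a function of a plus a function of b, so ∇C=0 decouples.
∂C/∂a = 24(a - 1)(a + 2)(a + 3) = 0 at a ∈ {-3, -2, 1}; ∂C/∂b = 24(b - 1)(b + 1)(b + 2) = 0 at b ∈ {-2, -1, 1}.
The Hessian is diagonal: diag(C_aa, C_bb). Second derivatives: C_aa(-3)=96, C_aa(-2)=-72, C_aa(1)=288; C_bb(-2)=72, C_bb(-1)=-48, C_bb(1)=144.
Local maxima occur where both diagonal entries negative: (-2, -1). Count: 1.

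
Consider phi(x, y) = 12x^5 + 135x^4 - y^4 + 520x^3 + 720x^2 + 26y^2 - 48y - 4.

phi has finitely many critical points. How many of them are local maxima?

4

phi separates as a function of x plus a function of y, so ∇phi=0 decouples.
∂phi/∂x = 60x(x + 2)(x + 3)(x + 4) = 0 at x ∈ {-4, -3, -2, 0}; ∂phi/∂y = -4(y - 3)(y - 1)(y + 4) = 0 at y ∈ {-4, 1, 3}.
The Hessian is diagonal: diag(phi_xx, phi_yy). Second derivatives: phi_xx(-4)=-480, phi_xx(-3)=180, phi_xx(-2)=-240, phi_xx(0)=1440; phi_yy(-4)=-140, phi_yy(1)=40, phi_yy(3)=-56.
Local maxima occur where both diagonal entries negative: (-4, -4), (-4, 3), (-2, -4), (-2, 3). Count: 4.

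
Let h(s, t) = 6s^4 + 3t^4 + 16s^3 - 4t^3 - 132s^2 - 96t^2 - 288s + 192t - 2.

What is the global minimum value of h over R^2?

h(s,t) separates as P(s) + Q(t) − 2, so its minimum is min P + min Q − 2.
P'(s) = 24(s - 3)(s + 1)(s + 4) vanishes at s ∈ {-4, -1, 3}; Q'(t) = 12(t - 4)(t - 1)(t + 4) vanishes at t ∈ {-4, 1, 4}.
Local minima of P (where P''>0): P(-4)=-448, P(3)=-1134. Local minima of Q: Q(-4)=-1280, Q(4)=-256.
So the global minimum of h is P(3) + Q(-4) − 2 = -1134 − 1280 − 2 = -2416, attained at (3, -4).

-2416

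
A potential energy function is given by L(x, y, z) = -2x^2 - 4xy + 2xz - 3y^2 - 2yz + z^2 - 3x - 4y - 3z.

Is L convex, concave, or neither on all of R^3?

neither

L is quadratic, so its Hessian is the constant matrix H = [[-4, -4, 2], [-4, -6, -2], [2, -2, 2]].
Leading principal minors: -4, 8, 88.
Neither pattern holds ⇒ H is indefinite ⇒ neither convex nor concave.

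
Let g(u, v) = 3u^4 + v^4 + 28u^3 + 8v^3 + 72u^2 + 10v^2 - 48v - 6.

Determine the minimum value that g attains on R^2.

g(u,v) separates as P(u) + Q(v) − 6, so its minimum is min P + min Q − 6.
P'(u) = 12u(u + 3)(u + 4) vanishes at u ∈ {-4, -3, 0}; Q'(v) = 4(v - 1)(v + 3)(v + 4) vanishes at v ∈ {-4, -3, 1}.
Local minima of P (where P''>0): P(-4)=128, P(0)=0. Local minima of Q: Q(-4)=96, Q(1)=-29.
So the global minimum of g is P(0) + Q(1) − 6 = 0 − 29 − 6 = -35, attained at (0, 1).

-35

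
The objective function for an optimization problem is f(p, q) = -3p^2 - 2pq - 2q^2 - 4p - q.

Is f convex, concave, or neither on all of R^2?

concave

f is quadratic, so its Hessian is the constant matrix H = [[-6, -2], [-2, -4]].
det(H) = 20, tr(H) = -10.
det(H) > 0 and tr(H) < 0, so H is negative definite everywhere: concave.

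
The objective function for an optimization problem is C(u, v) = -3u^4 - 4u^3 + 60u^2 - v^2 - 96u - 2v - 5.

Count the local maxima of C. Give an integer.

C separates as a function of u plus a function of v, so ∇C=0 decouples.
∂C/∂u = -12(u - 2)(u - 1)(u + 4) = 0 at u ∈ {-4, 1, 2}; ∂C/∂v = -2(v + 1) = 0 at v ∈ {-1}.
The Hessian is diagonal: diag(C_uu, C_vv). Second derivatives: C_uu(-4)=-360, C_uu(1)=60, C_uu(2)=-72; C_vv(-1)=-2.
Local maxima occur where both diagonal entries negative: (-4, -1), (2, -1). Count: 2.

2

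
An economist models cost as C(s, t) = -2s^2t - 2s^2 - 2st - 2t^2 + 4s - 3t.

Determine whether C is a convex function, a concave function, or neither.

The term -2s^2t is cubic, so the Hessian is not constant.
∂²C/∂s² = -4t - 4, which takes both signs as t varies (negative for sufficiently large t). A diagonal entry of the Hessian changing sign means the Hessian is neither positive- nor negative-semidefinite on all of R^2.

neither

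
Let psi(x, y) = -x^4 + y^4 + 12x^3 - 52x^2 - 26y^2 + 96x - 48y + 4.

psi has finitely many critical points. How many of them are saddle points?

psi separates as a function of x plus a function of y, so ∇psi=0 decouples.
∂psi/∂x = -4(x - 4)(x - 3)(x - 2) = 0 at x ∈ {2, 3, 4}; ∂psi/∂y = 4(y - 4)(y + 1)(y + 3) = 0 at y ∈ {-3, -1, 4}.
The Hessian is diagonal: diag(psi_xx, psi_yy). Second derivatives: psi_xx(2)=-8, psi_xx(3)=4, psi_xx(4)=-8; psi_yy(-3)=56, psi_yy(-1)=-40, psi_yy(4)=140.
Saddle points occur where the two diagonal entries have opposite signs: (2, -3), (2, 4), (3, -1), (4, -3), (4, 4). Count: 5.

5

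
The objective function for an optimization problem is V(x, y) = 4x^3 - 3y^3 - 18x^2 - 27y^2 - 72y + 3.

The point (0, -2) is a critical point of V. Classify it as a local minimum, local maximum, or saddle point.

The mixed partial ∂²V/∂x∂y is 0, so the Hessian at any point is diag(V_xx, V_yy) = diag(12(2x - 3), -18(y + 3)).
At (0, -2): H = diag(-36, -18).
Both eigenvalues are negative, so H is negative definite: a local maximum.

local maximum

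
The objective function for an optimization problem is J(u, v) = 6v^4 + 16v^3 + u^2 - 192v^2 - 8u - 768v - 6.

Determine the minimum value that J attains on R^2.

-3606

J(u,v) separates as P(u) + Q(v) − 6, so its minimum is min P + min Q − 6.
P'(u) = 2u - 8 vanishes at u ∈ {4}; Q'(v) = 24(v - 4)(v + 2)(v + 4) vanishes at v ∈ {-4, -2, 4}.
Local minima of P (where P''>0): P(4)=-16. Local minima of Q: Q(-4)=512, Q(4)=-3584.
So the global minimum of J is P(4) + Q(4) − 6 = -16 − 3584 − 6 = -3606, attained at (4, 4).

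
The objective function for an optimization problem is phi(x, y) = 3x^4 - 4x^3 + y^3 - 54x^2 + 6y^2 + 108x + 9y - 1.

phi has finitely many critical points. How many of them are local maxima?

1

phi separates as a function of x plus a function of y, so ∇phi=0 decouples.
∂phi/∂x = 12(x - 3)(x - 1)(x + 3) = 0 at x ∈ {-3, 1, 3}; ∂phi/∂y = 3(y + 1)(y + 3) = 0 at y ∈ {-3, -1}.
The Hessian is diagonal: diag(phi_xx, phi_yy). Second derivatives: phi_xx(-3)=288, phi_xx(1)=-96, phi_xx(3)=144; phi_yy(-3)=-6, phi_yy(-1)=6.
Local maxima occur where both diagonal entries negative: (1, -3). Count: 1.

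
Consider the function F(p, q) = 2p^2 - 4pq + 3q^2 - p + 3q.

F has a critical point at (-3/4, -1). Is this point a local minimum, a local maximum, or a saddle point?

local minimum

The Hessian of F is constant: H = [[4, -4], [-4, 6]].
det(H) = 4·6 − (-4)² = 8.
det(H) > 0 and tr(H) = 10 > 0, so H is positive definite and the point is a local minimum.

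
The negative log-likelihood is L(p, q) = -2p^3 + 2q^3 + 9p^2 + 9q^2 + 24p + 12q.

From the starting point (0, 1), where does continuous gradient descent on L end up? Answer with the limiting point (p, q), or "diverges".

L is separable, so gradient descent decouples: p follows -∂L/∂p, q follows -∂L/∂q.
∂L/∂p = -6(p - 4)(p + 1); at p=0 this is 24, so p decreases.
∂L/∂q = 6(q + 1)(q + 2); at q=1 this is 36, so q decreases.
p converges to its nearest critical value -1 (a local min of the p-part); q converges to -1. The iterate converges to (-1, -1).

(-1, -1)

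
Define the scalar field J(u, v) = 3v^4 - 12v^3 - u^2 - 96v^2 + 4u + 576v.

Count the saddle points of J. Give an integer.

J separates as a function of u plus a function of v, so ∇J=0 decouples.
∂J/∂u = -2(u - 2) = 0 at u ∈ {2}; ∂J/∂v = 12(v - 4)(v - 3)(v + 4) = 0 at v ∈ {-4, 3, 4}.
The Hessian is diagonal: diag(J_uu, J_vv). Second derivatives: J_uu(2)=-2; J_vv(-4)=672, J_vv(3)=-84, J_vv(4)=96.
Saddle points occur where the two diagonal entries have opposite signs: (2, -4), (2, 4). Count: 2.

2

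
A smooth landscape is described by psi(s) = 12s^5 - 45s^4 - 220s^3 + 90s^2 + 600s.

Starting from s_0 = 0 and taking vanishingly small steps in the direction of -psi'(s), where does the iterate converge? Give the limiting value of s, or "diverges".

-1

psi'(s) = 60(s - 5)(s - 1)(s + 1)(s + 2), so psi'(0) = 600.
Gradient descent moves in the -psi' direction, i.e. s is decreasing.
The nearest critical point in that direction is s = -1, where psi'' = 720 > 0 (a local minimum). The iterate converges there.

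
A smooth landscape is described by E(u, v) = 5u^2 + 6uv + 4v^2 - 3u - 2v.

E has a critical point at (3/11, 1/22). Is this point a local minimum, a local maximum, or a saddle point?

The Hessian of E is constant: H = [[10, 6], [6, 8]].
det(H) = 10·8 − 6² = 44.
det(H) > 0 and tr(H) = 18 > 0, so H is positive definite and the point is a local minimum.

local minimum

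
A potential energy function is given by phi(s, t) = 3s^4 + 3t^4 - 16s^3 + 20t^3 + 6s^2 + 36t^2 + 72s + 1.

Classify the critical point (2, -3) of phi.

saddle point

The mixed partial ∂²phi/∂s∂t is 0, so the Hessian at any point is diag(phi_ss, phi_tt) = diag(12(3s^2 - 8s + 1), 12(3t^2 + 10t + 6)).
At (2, -3): H = diag(-36, 36).
The eigenvalues have opposite signs, so H is indefinite: a saddle point.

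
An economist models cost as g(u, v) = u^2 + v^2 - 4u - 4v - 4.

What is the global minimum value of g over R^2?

g(u,v) separates as P(u) + Q(v) − 4, so its minimum is min P + min Q − 4.
P'(u) = 2u - 4 vanishes at u ∈ {2}; Q'(v) = 2v - 4 vanishes at v ∈ {2}.
Local minima of P (where P''>0): P(2)=-4. Local minima of Q: Q(2)=-4.
So the global minimum of g is P(2) + Q(2) − 4 = -4 − 4 − 4 = -12, attained at (2, 2).

-12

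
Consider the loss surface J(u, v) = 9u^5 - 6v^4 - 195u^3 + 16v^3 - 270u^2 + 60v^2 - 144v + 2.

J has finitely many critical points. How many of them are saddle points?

J separates as a function of u plus a function of v, so ∇J=0 decouples.
∂J/∂u = 45u(u - 4)(u + 1)(u + 3) = 0 at u ∈ {-3, -1, 0, 4}; ∂J/∂v = -24(v - 3)(v - 1)(v + 2) = 0 at v ∈ {-2, 1, 3}.
The Hessian is diagonal: diag(J_uu, J_vv). Second derivatives: J_uu(-3)=-1890, J_uu(-1)=450, J_uu(0)=-540, J_uu(4)=6300; J_vv(-2)=-360, J_vv(1)=144, J_vv(3)=-240.
Saddle points occur where the two diagonal entries have opposite signs: (-3, 1), (-1, -2), (-1, 3), (0, 1), (4, -2), (4, 3). Count: 6.

6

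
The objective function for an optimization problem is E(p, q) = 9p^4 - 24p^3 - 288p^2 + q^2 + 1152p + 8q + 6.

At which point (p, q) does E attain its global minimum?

(-4, -4)

E(p,q) separates as A(p) + B(q) + 6, so its minimum is min A + min B + 6.
A'(p) = 36(p - 4)(p - 2)(p + 4) vanishes at p ∈ {-4, 2, 4}; B'(q) = 2q + 8 vanishes at q ∈ {-4}.
Local minima of A (where A''>0): A(-4)=-5376, A(4)=768. Local minima of B: B(-4)=-16.
So the global minimum of E is A(-4) + B(-4) + 6 = -5376 − 16 + 6 = -5386, attained at (-4, -4).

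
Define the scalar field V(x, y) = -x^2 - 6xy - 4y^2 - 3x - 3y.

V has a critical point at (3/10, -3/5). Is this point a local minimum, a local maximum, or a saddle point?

saddle point

The Hessian of V is constant: H = [[-2, -6], [-6, -8]].
det(H) = (-2)·(-8) − (-6)² = -20.
Since det(H) < 0, H is indefinite and the critical point is a saddle point.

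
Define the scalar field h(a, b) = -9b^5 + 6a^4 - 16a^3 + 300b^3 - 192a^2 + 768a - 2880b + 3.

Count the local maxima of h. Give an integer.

2

h separates as a function of a plus a function of b, so ∇h=0 decouples.
∂h/∂a = 24(a - 4)(a - 2)(a + 4) = 0 at a ∈ {-4, 2, 4}; ∂h/∂b = -45(b - 4)(b - 2)(b + 2)(b + 4) = 0 at b ∈ {-4, -2, 2, 4}.
The Hessian is diagonal: diag(h_aa, h_bb). Second derivatives: h_aa(-4)=1152, h_aa(2)=-288, h_aa(4)=384; h_bb(-4)=4320, h_bb(-2)=-2160, h_bb(2)=2160, h_bb(4)=-4320.
Local maxima occur where both diagonal entries negative: (2, -2), (2, 4). Count: 2.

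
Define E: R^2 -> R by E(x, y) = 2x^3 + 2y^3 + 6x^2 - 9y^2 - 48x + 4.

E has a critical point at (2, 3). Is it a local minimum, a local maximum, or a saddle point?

local minimum

The mixed partial ∂²E/∂x∂y is 0, so the Hessian at any point is diag(E_xx, E_yy) = diag(12(x + 1), 6(2y - 3)).
At (2, 3): H = diag(36, 18).
Both eigenvalues are positive, so H is positive definite: a local minimum.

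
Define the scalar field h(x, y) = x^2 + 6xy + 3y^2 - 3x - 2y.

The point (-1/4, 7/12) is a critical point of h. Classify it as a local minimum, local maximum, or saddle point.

saddle point

The Hessian of h is constant: H = [[2, 6], [6, 6]].
det(H) = 2·6 − 6² = -24.
Since det(H) < 0, H is indefinite and the critical point is a saddle point.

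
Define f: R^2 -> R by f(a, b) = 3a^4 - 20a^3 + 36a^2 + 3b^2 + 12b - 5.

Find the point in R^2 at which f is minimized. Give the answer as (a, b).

f(a,b) separates as P(a) + Q(b) − 5, so its minimum is min P + min Q − 5.
P'(a) = 12a(a - 3)(a - 2) vanishes at a ∈ {0, 2, 3}; Q'(b) = 6b + 12 vanishes at b ∈ {-2}.
Local minima of P (where P''>0): P(0)=0, P(3)=27. Local minima of Q: Q(-2)=-12.
So the global minimum of f is P(0) + Q(-2) − 5 = 0 − 12 − 5 = -17, attained at (0, -2).

(0, -2)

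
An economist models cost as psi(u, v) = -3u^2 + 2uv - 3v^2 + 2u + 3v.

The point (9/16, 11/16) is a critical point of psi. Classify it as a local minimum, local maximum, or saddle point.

local maximum

The Hessian of psi is constant: H = [[-6, 2], [2, -6]].
det(H) = (-6)·(-6) − 2² = 32.
det(H) > 0 and tr(H) = -12 < 0, so H is negative definite and the point is a local maximum.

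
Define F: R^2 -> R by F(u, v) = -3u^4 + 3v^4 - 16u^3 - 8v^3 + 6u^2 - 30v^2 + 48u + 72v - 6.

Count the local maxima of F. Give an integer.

2

F separates as a function of u plus a function of v, so ∇F=0 decouples.
∂F/∂u = -12(u - 1)(u + 1)(u + 4) = 0 at u ∈ {-4, -1, 1}; ∂F/∂v = 12(v - 3)(v - 1)(v + 2) = 0 at v ∈ {-2, 1, 3}.
The Hessian is diagonal: diag(F_uu, F_vv). Second derivatives: F_uu(-4)=-180, F_uu(-1)=72, F_uu(1)=-120; F_vv(-2)=180, F_vv(1)=-72, F_vv(3)=120.
Local maxima occur where both diagonal entries negative: (-4, 1), (1, 1). Count: 2.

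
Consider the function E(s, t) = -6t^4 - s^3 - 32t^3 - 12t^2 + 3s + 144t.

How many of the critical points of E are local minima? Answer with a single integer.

E separates as a function of s plus a function of t, so ∇E=0 decouples.
∂E/∂s = -3(s - 1)(s + 1) = 0 at s ∈ {-1, 1}; ∂E/∂t = -24(t - 1)(t + 2)(t + 3) = 0 at t ∈ {-3, -2, 1}.
The Hessian is diagonal: diag(E_ss, E_tt). Second derivatives: E_ss(-1)=6, E_ss(1)=-6; E_tt(-3)=-96, E_tt(-2)=72, E_tt(1)=-288.
Local minima occur where both diagonal entries positive: (-1, -2). Count: 1.

1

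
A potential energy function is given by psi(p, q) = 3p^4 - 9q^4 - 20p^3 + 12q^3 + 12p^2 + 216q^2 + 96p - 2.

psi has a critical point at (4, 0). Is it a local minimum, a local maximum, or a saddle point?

local minimum

The mixed partial ∂²psi/∂p∂q is 0, so the Hessian at any point is diag(psi_pp, psi_qq) = diag(12(3p^2 - 10p + 2), 36(-3q^2 + 2q + 12)).
At (4, 0): H = diag(120, 432).
Both eigenvalues are positive, so H is positive definite: a local minimum.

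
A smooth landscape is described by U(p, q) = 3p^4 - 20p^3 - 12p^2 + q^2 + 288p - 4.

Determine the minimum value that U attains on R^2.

-420

U(p,q) separates as A(p) + B(q) − 4, so its minimum is min A + min B − 4.
A'(p) = 12(p - 4)(p - 3)(p + 2) vanishes at p ∈ {-2, 3, 4}; B'(q) = 2q vanishes at q ∈ {0}.
Local minima of A (where A''>0): A(-2)=-416, A(4)=448. Local minima of B: B(0)=0.
So the global minimum of U is A(-2) + B(0) − 4 = -416 + 0 − 4 = -420, attained at (-2, 0).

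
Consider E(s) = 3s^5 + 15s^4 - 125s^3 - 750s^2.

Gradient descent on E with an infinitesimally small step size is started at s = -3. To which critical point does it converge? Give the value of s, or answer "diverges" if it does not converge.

-4

E'(s) = 15s(s - 5)(s + 4)(s + 5), so E'(-3) = 720.
Gradient descent moves in the -E' direction, i.e. s is decreasing.
The nearest critical point in that direction is s = -4, where E'' = 540 > 0 (a local minimum). The iterate converges there.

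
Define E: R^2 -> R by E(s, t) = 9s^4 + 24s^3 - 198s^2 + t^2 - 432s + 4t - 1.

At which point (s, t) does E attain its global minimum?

E(s,t) separates as P(s) + Q(t) − 1, so its minimum is min P + min Q − 1.
P'(s) = 36(s - 3)(s + 1)(s + 4) vanishes at s ∈ {-4, -1, 3}; Q'(t) = 2(t + 2) vanishes at t ∈ {-2}.
Local minima of P (where P''>0): P(-4)=-672, P(3)=-1701. Local minima of Q: Q(-2)=-4.
So the global minimum of E is P(3) + Q(-2) − 1 = -1701 − 4 − 1 = -1706, attained at (3, -2).

(3, -2)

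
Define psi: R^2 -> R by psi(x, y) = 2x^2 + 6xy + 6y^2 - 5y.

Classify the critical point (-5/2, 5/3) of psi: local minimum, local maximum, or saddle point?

The Hessian of psi is constant: H = [[4, 6], [6, 12]].
det(H) = 4·12 − 6² = 12.
det(H) > 0 and tr(H) = 16 > 0, so H is positive definite and the point is a local minimum.

local minimum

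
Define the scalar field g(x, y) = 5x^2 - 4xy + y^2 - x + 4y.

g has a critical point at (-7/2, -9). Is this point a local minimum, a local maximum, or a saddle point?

local minimum

The Hessian of g is constant: H = [[10, -4], [-4, 2]].
det(H) = 10·2 − (-4)² = 4.
det(H) > 0 and tr(H) = 12 > 0, so H is positive definite and the point is a local minimum.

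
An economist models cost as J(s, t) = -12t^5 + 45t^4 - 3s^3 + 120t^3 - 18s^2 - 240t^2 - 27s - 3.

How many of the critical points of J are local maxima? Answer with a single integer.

2

J separates as a function of s plus a function of t, so ∇J=0 decouples.
∂J/∂s = -9(s + 1)(s + 3) = 0 at s ∈ {-3, -1}; ∂J/∂t = -60t(t - 4)(t - 1)(t + 2) = 0 at t ∈ {-2, 0, 1, 4}.
The Hessian is diagonal: diag(J_ss, J_tt). Second derivatives: J_ss(-3)=18, J_ss(-1)=-18; J_tt(-2)=2160, J_tt(0)=-480, J_tt(1)=540, J_tt(4)=-4320.
Local maxima occur where both diagonal entries negative: (-1, 0), (-1, 4). Count: 2.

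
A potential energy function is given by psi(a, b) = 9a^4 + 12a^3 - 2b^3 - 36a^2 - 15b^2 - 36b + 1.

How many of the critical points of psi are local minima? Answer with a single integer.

psi separates as a function of a plus a function of b, so ∇psi=0 decouples.
∂psi/∂a = 36a(a - 1)(a + 2) = 0 at a ∈ {-2, 0, 1}; ∂psi/∂b = -6(b + 2)(b + 3) = 0 at b ∈ {-3, -2}.
The Hessian is diagonal: diag(psi_aa, psi_bb). Second derivatives: psi_aa(-2)=216, psi_aa(0)=-72, psi_aa(1)=108; psi_bb(-3)=6, psi_bb(-2)=-6.
Local minima occur where both diagonal entries positive: (-2, -3), (1, -3). Count: 2.

2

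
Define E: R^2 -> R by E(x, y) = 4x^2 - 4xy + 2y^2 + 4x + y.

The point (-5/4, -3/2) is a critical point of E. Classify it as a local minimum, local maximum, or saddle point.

local minimum

The Hessian of E is constant: H = [[8, -4], [-4, 4]].
det(H) = 8·4 − (-4)² = 16.
det(H) > 0 and tr(H) = 12 > 0, so H is positive definite and the point is a local minimum.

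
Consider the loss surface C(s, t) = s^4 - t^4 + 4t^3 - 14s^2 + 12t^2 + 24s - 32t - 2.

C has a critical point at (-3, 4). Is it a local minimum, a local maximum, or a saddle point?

saddle point

The mixed partial ∂²C/∂s∂t is 0, so the Hessian at any point is diag(C_ss, C_tt) = diag(4(3s^2 - 7), 12(-t^2 + 2t + 2)).
At (-3, 4): H = diag(80, -72).
The eigenvalues have opposite signs, so H is indefinite: a saddle point.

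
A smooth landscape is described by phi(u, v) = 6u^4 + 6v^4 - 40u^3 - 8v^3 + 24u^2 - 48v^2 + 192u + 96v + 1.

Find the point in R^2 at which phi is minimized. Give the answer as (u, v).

phi(u,v) separates as P(u) + Q(v) + 1, so its minimum is min P + min Q + 1.
P'(u) = 24(u - 4)(u - 2)(u + 1) vanishes at u ∈ {-1, 2, 4}; Q'(v) = 24(v - 2)(v - 1)(v + 2) vanishes at v ∈ {-2, 1, 2}.
Local minima of P (where P''>0): P(-1)=-122, P(4)=128. Local minima of Q: Q(-2)=-224, Q(2)=32.
So the global minimum of phi is P(-1) + Q(-2) + 1 = -122 − 224 + 1 = -345, attained at (-1, -2).

(-1, -2)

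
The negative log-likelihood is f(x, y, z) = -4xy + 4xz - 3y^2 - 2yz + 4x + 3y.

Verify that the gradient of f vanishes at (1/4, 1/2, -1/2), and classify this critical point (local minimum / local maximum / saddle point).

∇f = (-4y + 4z + 4, -4x - 6y - 2z + 3, 4x - 2y); substituting (1/4, 1/2, -1/2) gives ∇f = (0, 0, 0), so (1/4, 1/2, -1/2) is indeed a critical point.
The Hessian is constant: H = [[0, -4, 4], [-4, -6, -2], [4, -2, 0]].
Leading principal minors: Δ₁ = 0, Δ₂ = -16, Δ₃ = 160.
The minors fit neither the all-positive nor the alternating-sign pattern, so H is indefinite: a saddle point.

saddle point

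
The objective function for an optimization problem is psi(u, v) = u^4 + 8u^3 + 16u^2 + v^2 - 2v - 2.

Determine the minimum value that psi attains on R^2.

psi(u,v) separates as P(u) + Q(v) − 2, so its minimum is min P + min Q − 2.
P'(u) = 4u(u + 2)(u + 4) vanishes at u ∈ {-4, -2, 0}; Q'(v) = 2v - 2 vanishes at v ∈ {1}.
Local minima of P (where P''>0): P(-4)=0, P(0)=0. Local minima of Q: Q(1)=-1.
So the global minimum of psi is P(-4) + Q(1) − 2 = 0 − 1 − 2 = -3, attained at (-4, 1).

-3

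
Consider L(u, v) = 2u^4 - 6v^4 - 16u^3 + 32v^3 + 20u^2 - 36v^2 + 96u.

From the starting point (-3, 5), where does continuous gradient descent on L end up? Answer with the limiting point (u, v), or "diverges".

L is separable, so gradient descent decouples: u follows -∂L/∂u, v follows -∂L/∂v.
∂L/∂u = 8(u - 4)(u - 3)(u + 1); at u=-3 this is -672, so u increases.
∂L/∂v = -24v(v - 3)(v - 1); at v=5 this is -960, so v increases.
The v-coordinate has no critical point in that direction and runs off to infinity.

diverges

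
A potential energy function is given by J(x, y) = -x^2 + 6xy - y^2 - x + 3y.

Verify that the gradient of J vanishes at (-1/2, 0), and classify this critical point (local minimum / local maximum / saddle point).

∇J = (-2x + 6y - 1, 6x - 2y + 3); substituting (-1/2, 0) gives ∇J = (0, 0), so (-1/2, 0) is indeed a critical point.
The Hessian of J is constant: H = [[-2, 6], [6, -2]].
det(H) = (-2)·(-2) − 6² = -32.
Since det(H) < 0, H is indefinite and the critical point is a saddle point.

saddle point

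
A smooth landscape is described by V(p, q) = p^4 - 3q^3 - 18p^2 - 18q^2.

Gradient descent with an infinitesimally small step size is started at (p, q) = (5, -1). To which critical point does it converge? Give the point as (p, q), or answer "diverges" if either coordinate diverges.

V is separable, so gradient descent decouples: p follows -∂V/∂p, q follows -∂V/∂q.
∂V/∂p = 4p(p - 3)(p + 3); at p=5 this is 320, so p decreases.
∂V/∂q = -9q(q + 4); at q=-1 this is 27, so q decreases.
p converges to its nearest critical value 3 (a local min of the p-part); q converges to -4. The iterate converges to (3, -4).

(3, -4)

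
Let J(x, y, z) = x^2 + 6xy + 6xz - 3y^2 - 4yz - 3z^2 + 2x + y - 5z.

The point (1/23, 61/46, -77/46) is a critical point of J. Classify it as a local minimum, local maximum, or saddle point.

saddle point

The Hessian is constant: H = [[2, 6, 6], [6, -6, -4], [6, -4, -6]].
Leading principal minors: Δ₁ = 2, Δ₂ = -48, Δ₃ = 184.
The minors fit neither the all-positive nor the alternating-sign pattern, so H is indefinite: a saddle point.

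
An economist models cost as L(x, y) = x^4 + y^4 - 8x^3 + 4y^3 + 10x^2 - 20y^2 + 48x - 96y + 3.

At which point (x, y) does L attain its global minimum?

L(x,y) separates as P(x) + Q(y) + 3, so its minimum is min P + min Q + 3.
P'(x) = 4(x - 4)(x - 3)(x + 1) vanishes at x ∈ {-1, 3, 4}; Q'(y) = 4(y - 3)(y + 2)(y + 4) vanishes at y ∈ {-4, -2, 3}.
Local minima of P (where P''>0): P(-1)=-29, P(4)=96. Local minima of Q: Q(-4)=64, Q(3)=-279.
So the global minimum of L is P(-1) + Q(3) + 3 = -29 − 279 + 3 = -305, attained at (-1, 3).

(-1, 3)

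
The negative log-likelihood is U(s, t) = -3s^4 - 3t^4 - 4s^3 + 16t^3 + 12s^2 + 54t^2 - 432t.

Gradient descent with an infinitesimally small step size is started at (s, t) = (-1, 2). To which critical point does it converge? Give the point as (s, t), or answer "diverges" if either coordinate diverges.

(0, 3)

U is separable, so gradient descent decouples: s follows -∂U/∂s, t follows -∂U/∂t.
∂U/∂s = -12s(s - 1)(s + 2); at s=-1 this is -24, so s increases.
∂U/∂t = -12(t - 4)(t - 3)(t + 3); at t=2 this is -120, so t increases.
s converges to its nearest critical value 0 (a local min of the s-part); t converges to 3. The iterate converges to (0, 3).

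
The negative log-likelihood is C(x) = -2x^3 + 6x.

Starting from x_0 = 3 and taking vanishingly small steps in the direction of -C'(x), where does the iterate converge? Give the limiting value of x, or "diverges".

C'(x) = -6(x - 1)(x + 1), so C'(3) = -48.
Gradient descent moves in the -C' direction, i.e. x is increasing.
There is no critical point above x=3, and C' keeps the same sign, so the iterate runs off to +∞.

diverges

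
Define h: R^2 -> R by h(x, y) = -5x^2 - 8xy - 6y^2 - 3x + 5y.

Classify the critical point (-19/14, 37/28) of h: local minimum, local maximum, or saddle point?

local maximum

The Hessian of h is constant: H = [[-10, -8], [-8, -12]].
det(H) = (-10)·(-12) − (-8)² = 56.
det(H) > 0 and tr(H) = -22 < 0, so H is negative definite and the point is a local maximum.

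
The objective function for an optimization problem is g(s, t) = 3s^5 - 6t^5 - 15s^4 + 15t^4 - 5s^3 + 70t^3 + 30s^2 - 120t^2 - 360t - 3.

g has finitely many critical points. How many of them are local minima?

g separates as a function of s plus a function of t, so ∇g=0 decouples.
∂g/∂s = 15s(s - 4)(s - 1)(s + 1) = 0 at s ∈ {-1, 0, 1, 4}; ∂g/∂t = -30(t - 3)(t - 2)(t + 1)(t + 2) = 0 at t ∈ {-2, -1, 2, 3}.
The Hessian is diagonal: diag(g_ss, g_tt). Second derivatives: g_ss(-1)=-150, g_ss(0)=60, g_ss(1)=-90, g_ss(4)=900; g_tt(-2)=600, g_tt(-1)=-360, g_tt(2)=360, g_tt(3)=-600.
Local minima occur where both diagonal entries positive: (0, -2), (0, 2), (4, -2), (4, 2). Count: 4.

4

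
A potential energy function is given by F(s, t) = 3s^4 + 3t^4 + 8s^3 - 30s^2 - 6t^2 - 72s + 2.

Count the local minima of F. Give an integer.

4

F separates as a function of s plus a function of t, so ∇F=0 decouples.
∂F/∂s = 12(s - 2)(s + 1)(s + 3) = 0 at s ∈ {-3, -1, 2}; ∂F/∂t = 12t(t - 1)(t + 1) = 0 at t ∈ {-1, 0, 1}.
The Hessian is diagonal: diag(F_ss, F_tt). Second derivatives: F_ss(-3)=120, F_ss(-1)=-72, F_ss(2)=180; F_tt(-1)=24, F_tt(0)=-12, F_tt(1)=24.
Local minima occur where both diagonal entries positive: (-3, -1), (-3, 1), (2, -1), (2, 1). Count: 4.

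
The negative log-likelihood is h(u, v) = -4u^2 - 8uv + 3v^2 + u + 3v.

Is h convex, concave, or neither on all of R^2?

h is quadratic, so its Hessian is the constant matrix H = [[-8, -8], [-8, 6]].
det(H) = -112, tr(H) = -2.
det(H) < 0, so H is indefinite: neither convex nor concave.

neither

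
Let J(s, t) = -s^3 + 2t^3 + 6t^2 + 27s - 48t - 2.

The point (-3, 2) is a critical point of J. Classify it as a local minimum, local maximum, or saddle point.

local minimum

The mixed partial ∂²J/∂s∂t is 0, so the Hessian at any point is diag(J_ss, J_tt) = diag(-6s, 12(t + 1)).
At (-3, 2): H = diag(18, 36).
Both eigenvalues are positive, so H is positive definite: a local minimum.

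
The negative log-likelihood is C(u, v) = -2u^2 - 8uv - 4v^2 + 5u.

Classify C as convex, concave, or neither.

C is quadratic, so its Hessian is the constant matrix H = [[-4, -8], [-8, -8]].
det(H) = -32, tr(H) = -12.
det(H) < 0, so H is indefinite: neither convex nor concave.

neither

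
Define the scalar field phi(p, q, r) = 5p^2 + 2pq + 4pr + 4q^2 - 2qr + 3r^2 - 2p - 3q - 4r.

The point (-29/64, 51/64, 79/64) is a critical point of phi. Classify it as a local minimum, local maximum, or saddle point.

local minimum

The Hessian is constant: H = [[10, 2, 4], [2, 8, -2], [4, -2, 6]].
Leading principal minors: Δ₁ = 10, Δ₂ = 76, Δ₃ = 256.
All leading minors are positive, so H is positive definite: a local minimum.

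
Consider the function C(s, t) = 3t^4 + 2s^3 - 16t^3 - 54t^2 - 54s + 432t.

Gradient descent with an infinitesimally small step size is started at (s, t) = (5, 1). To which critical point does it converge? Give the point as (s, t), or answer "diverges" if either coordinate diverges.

(3, -3)

C is separable, so gradient descent decouples: s follows -∂C/∂s, t follows -∂C/∂t.
∂C/∂s = 6(s - 3)(s + 3); at s=5 this is 96, so s decreases.
∂C/∂t = 12(t - 4)(t - 3)(t + 3); at t=1 this is 288, so t decreases.
s converges to its nearest critical value 3 (a local min of the s-part); t converges to -3. The iterate converges to (3, -3).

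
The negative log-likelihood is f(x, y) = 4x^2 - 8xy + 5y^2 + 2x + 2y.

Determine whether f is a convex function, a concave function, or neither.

convex

f is quadratic, so its Hessian is the constant matrix H = [[8, -8], [-8, 10]].
det(H) = 16, tr(H) = 18.
det(H) > 0 and tr(H) > 0, so H is positive definite everywhere: convex.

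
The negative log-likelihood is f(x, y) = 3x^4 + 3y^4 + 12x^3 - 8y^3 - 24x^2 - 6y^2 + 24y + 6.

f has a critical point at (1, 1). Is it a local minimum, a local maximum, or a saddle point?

The mixed partial ∂²f/∂x∂y is 0, so the Hessian at any point is diag(f_xx, f_yy) = diag(12(3x^2 + 6x - 4), 12(3y^2 - 4y - 1)).
At (1, 1): H = diag(60, -24).
The eigenvalues have opposite signs, so H is indefinite: a saddle point.

saddle point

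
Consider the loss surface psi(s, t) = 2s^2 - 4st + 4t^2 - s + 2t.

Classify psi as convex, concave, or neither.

convex

psi is quadratic, so its Hessian is the constant matrix H = [[4, -4], [-4, 8]].
det(H) = 16, tr(H) = 12.
det(H) > 0 and tr(H) > 0, so H is positive definite everywhere: convex.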